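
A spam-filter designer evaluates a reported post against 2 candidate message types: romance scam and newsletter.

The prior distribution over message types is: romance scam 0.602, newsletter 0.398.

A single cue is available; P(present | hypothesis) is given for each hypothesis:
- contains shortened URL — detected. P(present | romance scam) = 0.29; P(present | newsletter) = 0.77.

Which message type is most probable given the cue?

newsletter

By Bayes' rule, the unnormalized weight for each hypothesis is prior × likelihood:
  romance scam: 0.602 × 0.29 = 0.17458
  newsletter: 0.398 × 0.77 = 0.30646
Normalizing constant Z = 0.17458 + 0.30646 = 0.48104.
P(romance scam | evidence) ≈ 0.17458 / 0.48104 ≈ 0.363
P(newsletter | evidence) ≈ 0.30646 / 0.48104 ≈ 0.637
The largest is 0.637, so newsletter is most probable.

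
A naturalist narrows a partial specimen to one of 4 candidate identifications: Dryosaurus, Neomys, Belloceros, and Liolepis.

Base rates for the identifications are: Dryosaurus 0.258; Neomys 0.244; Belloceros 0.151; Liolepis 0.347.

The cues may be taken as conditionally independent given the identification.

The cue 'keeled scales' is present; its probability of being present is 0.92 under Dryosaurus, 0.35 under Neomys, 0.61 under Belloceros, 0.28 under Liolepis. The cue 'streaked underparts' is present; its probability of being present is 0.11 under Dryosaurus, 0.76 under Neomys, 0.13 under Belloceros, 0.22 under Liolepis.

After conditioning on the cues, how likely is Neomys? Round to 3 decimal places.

0.522

By Bayes' rule with conditional independence, the unnormalized weight for each hypothesis is prior × ∏ likelihoods:
  Dryosaurus: 0.258 × 0.92 × 0.11 = 0.02611
  Neomys: 0.244 × 0.35 × 0.76 = 0.064904
  Belloceros: 0.151 × 0.61 × 0.13 = 0.011974
  Liolepis: 0.347 × 0.28 × 0.22 = 0.021375
The unnormalized weights sum to 0.12436.
P(Neomys | evidence) = 0.064904 / 0.12436 ≈ 0.522.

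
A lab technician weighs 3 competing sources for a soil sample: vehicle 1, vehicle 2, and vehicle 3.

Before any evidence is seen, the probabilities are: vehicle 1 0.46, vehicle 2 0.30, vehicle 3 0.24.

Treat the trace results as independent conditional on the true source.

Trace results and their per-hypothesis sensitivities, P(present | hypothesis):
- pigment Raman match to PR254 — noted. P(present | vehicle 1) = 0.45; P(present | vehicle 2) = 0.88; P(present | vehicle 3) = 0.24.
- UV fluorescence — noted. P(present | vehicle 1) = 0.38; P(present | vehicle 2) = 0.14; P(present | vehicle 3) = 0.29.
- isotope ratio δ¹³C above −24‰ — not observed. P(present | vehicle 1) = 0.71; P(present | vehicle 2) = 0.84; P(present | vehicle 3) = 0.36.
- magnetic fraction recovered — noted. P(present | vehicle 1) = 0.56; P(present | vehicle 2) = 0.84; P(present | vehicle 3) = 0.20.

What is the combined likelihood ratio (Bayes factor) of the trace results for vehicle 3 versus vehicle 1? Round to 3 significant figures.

The Bayes factor is the ratio of the joint likelihoods of the trace result pattern under the two hypotheses (using 1 − P(present | H) for each absent trace result).
  vehicle 3: 0.24 × 0.29 × (1 − 0.36) × 0.20 = 0.0089088
  vehicle 1: 0.45 × 0.38 × (1 − 0.71) × 0.56 = 0.02777
Bayes factor = 0.0089088 / 0.02777 ≈ 0.321

0.321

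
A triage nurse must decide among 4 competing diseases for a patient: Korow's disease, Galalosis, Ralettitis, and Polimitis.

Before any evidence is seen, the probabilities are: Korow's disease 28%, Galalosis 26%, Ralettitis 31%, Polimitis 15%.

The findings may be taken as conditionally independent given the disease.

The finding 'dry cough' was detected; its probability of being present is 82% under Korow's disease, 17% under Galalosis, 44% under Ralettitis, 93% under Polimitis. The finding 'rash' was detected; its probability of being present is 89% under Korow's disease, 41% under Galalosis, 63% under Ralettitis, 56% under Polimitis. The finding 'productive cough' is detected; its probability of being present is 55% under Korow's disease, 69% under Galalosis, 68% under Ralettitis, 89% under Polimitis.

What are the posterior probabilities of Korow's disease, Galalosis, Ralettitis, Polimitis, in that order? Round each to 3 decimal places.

For each hypothesis, the unnormalized posterior weight is prior × product of the finding likelihoods:
  Korow's disease: 0.28 × 0.82 × 0.89 × 0.55 = 0.11239
  Galalosis: 0.26 × 0.17 × 0.41 × 0.69 = 0.012504
  Ralettitis: 0.31 × 0.44 × 0.63 × 0.68 = 0.058434
  Polimitis: 0.15 × 0.93 × 0.56 × 0.89 = 0.069527
Normalizing constant Z = 0.11239 + 0.012504 + 0.058434 + 0.069527 = 0.25285.
P(Korow's disease | evidence) = 0.11239 / 0.25285 ≈ 0.444
P(Galalosis | evidence) = 0.012504 / 0.25285 ≈ 0.049
P(Ralettitis | evidence) = 0.058434 / 0.25285 ≈ 0.231
P(Polimitis | evidence) = 0.069527 / 0.25285 ≈ 0.275

0.444, 0.049, 0.231, 0.275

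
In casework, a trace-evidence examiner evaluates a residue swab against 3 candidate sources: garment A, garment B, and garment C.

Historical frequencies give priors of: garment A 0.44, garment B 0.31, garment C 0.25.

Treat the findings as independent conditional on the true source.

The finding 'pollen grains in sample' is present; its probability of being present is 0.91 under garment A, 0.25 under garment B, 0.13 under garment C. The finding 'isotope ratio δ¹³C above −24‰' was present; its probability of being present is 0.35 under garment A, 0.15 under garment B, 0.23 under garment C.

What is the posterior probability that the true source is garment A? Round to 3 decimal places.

For each hypothesis, the unnormalized posterior weight is prior × product of the finding likelihoods:
  garment A: 0.44 × 0.91 × 0.35 = 0.14014
  garment B: 0.31 × 0.25 × 0.15 = 0.011625
  garment C: 0.25 × 0.13 × 0.23 = 0.007475
Marginal likelihood of the evidence = 0.15924.
P(garment A | evidence) = 0.14014 / 0.15924 ≈ 0.880.

0.880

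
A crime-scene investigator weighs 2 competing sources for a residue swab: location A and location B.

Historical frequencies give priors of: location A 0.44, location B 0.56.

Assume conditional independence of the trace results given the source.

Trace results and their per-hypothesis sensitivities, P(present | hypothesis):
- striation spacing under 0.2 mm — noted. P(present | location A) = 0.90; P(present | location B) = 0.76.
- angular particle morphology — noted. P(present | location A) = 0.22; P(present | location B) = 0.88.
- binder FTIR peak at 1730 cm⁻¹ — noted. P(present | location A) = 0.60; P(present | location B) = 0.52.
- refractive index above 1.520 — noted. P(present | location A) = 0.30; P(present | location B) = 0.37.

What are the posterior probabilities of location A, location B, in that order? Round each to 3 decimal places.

0.179, 0.821

By Bayes' rule with conditional independence, the unnormalized weight for each hypothesis is prior × ∏ likelihoods:
  location A: 0.44 × 0.90 × 0.22 × 0.60 × 0.30 = 0.015682
  location B: 0.56 × 0.76 × 0.88 × 0.52 × 0.37 = 0.072059
Normalizing constant Z = 0.015682 + 0.072059 = 0.087741.
P(location A | evidence) = 0.015682 / 0.087741 ≈ 0.179
P(location B | evidence) = 0.072059 / 0.087741 ≈ 0.821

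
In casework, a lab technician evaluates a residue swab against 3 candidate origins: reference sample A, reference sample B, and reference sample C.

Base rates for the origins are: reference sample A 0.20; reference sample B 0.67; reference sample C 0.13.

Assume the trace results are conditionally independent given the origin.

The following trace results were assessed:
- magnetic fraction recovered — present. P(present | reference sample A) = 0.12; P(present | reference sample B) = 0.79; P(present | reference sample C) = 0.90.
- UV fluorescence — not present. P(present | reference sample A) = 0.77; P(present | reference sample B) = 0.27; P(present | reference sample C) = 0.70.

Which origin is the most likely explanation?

reference sample B

Multiply each prior by the joint likelihood of the trace result pattern (using 1 − P(present | H) for each absent trace result):
  reference sample A: 0.20 × 0.12 × (1 − 0.77) = 0.00552
  reference sample B: 0.67 × 0.79 × (1 − 0.27) = 0.38639
  reference sample C: 0.13 × 0.90 × (1 − 0.70) = 0.0351
The unnormalized weights sum to 0.42701.
P(reference sample A | evidence) ≈ 0.00552 / 0.42701 ≈ 0.013
P(reference sample B | evidence) ≈ 0.38639 / 0.42701 ≈ 0.905
P(reference sample C | evidence) ≈ 0.0351 / 0.42701 ≈ 0.082
The largest is 0.905, so reference sample B is most probable.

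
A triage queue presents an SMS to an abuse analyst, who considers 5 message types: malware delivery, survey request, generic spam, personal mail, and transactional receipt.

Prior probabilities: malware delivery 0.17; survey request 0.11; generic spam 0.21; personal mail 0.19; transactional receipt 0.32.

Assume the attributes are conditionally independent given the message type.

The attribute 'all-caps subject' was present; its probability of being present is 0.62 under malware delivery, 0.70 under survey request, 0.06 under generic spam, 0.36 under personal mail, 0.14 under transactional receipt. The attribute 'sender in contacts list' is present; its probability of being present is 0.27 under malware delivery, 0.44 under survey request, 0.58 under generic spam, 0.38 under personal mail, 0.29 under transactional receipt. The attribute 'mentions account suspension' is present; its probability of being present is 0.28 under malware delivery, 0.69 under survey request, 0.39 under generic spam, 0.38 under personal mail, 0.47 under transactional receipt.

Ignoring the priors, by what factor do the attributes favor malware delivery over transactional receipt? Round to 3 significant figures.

2.46

Joint likelihood of the attribute pattern under each hypothesis:
  malware delivery: 0.62 × 0.27 × 0.28 = 0.046872
  transactional receipt: 0.14 × 0.29 × 0.47 = 0.019082
Bayes factor = 0.046872 / 0.019082 ≈ 2.46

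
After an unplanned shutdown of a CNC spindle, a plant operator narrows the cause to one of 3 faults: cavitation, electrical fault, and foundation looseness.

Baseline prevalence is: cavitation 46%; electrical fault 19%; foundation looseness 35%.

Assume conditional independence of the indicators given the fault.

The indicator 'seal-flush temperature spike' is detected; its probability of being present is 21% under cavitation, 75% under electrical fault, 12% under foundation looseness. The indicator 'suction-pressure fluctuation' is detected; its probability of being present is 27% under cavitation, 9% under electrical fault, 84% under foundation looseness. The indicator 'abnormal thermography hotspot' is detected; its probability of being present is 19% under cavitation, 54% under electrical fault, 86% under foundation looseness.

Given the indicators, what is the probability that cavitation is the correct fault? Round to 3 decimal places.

0.117

For each hypothesis, the unnormalized posterior weight is prior × product of the indicator likelihoods:
  cavitation: 0.46 × 0.21 × 0.27 × 0.19 = 0.0049556
  electrical fault: 0.19 × 0.75 × 0.09 × 0.54 = 0.0069255
  foundation looseness: 0.35 × 0.12 × 0.84 × 0.86 = 0.030341
Normalizing constant Z = 0.0049556 + 0.0069255 + 0.030341 = 0.042222.
P(cavitation | evidence) = 0.0049556 / 0.042222 ≈ 0.117.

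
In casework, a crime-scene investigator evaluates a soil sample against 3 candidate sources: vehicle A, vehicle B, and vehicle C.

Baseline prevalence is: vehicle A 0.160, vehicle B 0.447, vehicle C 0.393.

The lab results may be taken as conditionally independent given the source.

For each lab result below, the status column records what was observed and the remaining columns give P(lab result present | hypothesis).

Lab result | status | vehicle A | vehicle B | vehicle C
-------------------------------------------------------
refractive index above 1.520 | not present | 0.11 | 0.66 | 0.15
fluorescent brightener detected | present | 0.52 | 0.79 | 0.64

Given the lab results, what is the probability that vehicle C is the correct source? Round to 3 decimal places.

Multiply each prior by the joint likelihood of the lab result pattern (using 1 − P(present | H) for each absent lab result):
  vehicle A: 0.160 × (1 − 0.11) × 0.52 = 0.074048
  vehicle B: 0.447 × (1 − 0.66) × 0.79 = 0.12006
  vehicle C: 0.393 × (1 − 0.15) × 0.64 = 0.21379
Normalizing constant Z = 0.074048 + 0.12006 + 0.21379 = 0.4079.
P(vehicle C | evidence) = 0.21379 / 0.4079 ≈ 0.524.

0.524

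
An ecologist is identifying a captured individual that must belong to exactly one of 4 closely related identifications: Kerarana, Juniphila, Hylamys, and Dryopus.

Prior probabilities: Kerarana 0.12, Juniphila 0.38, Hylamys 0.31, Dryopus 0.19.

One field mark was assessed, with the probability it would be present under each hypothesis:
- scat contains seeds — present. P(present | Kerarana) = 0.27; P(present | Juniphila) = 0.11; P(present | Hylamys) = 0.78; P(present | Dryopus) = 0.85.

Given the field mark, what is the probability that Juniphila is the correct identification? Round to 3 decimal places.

0.088

Multiply each prior by the likelihood of the field mark:
  Kerarana: 0.12 × 0.27 = 0.0324
  Juniphila: 0.38 × 0.11 = 0.0418
  Hylamys: 0.31 × 0.78 = 0.2418
  Dryopus: 0.19 × 0.85 = 0.1615
The unnormalized weights sum to 0.4775.
P(Juniphila | evidence) = 0.0418 / 0.4775 ≈ 0.088.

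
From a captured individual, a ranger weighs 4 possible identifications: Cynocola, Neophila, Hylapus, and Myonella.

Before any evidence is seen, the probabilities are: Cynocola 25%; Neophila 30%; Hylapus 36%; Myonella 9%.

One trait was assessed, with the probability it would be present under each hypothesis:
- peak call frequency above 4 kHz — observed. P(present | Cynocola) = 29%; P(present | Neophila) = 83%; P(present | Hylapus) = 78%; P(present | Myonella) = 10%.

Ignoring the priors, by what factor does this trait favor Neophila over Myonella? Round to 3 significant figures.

8.30

Likelihood of this trait under each hypothesis:
  Neophila: 0.83
  Myonella: 0.1
Bayes factor = 0.83 / 0.1 ≈ 8.30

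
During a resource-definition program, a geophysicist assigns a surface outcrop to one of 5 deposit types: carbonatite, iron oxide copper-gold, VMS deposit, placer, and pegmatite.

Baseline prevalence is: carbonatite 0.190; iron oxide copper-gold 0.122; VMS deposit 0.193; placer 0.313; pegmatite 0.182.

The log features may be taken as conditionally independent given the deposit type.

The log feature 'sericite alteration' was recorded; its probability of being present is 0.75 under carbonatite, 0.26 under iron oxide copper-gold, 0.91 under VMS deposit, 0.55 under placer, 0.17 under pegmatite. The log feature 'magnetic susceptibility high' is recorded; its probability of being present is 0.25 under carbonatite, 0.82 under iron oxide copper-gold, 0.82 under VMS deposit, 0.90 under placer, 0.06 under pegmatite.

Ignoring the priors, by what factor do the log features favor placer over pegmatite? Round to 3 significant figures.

Take the product of per-log feature likelihoods under each hypothesis, then divide.
  placer: 0.55 × 0.90 = 0.495
  pegmatite: 0.17 × 0.06 = 0.0102
Bayes factor = 0.495 / 0.0102 ≈ 48.5

48.5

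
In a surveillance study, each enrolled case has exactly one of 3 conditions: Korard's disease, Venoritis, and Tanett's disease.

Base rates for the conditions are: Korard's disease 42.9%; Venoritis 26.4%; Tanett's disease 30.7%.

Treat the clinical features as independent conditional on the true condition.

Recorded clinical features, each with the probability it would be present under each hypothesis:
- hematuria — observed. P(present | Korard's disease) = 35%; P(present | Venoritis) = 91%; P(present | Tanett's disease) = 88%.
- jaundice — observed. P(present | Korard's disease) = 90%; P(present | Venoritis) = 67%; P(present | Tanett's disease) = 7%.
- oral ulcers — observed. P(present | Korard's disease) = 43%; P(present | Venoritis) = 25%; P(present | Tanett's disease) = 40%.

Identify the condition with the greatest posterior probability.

Multiply each prior by the joint likelihood of the clinical feature pattern:
  Korard's disease: 0.429 × 0.35 × 0.90 × 0.43 = 0.058108
  Venoritis: 0.264 × 0.91 × 0.67 × 0.25 = 0.04024
  Tanett's disease: 0.307 × 0.88 × 0.07 × 0.40 = 0.0075645
Marginal likelihood of the evidence = 0.10591.
P(Korard's disease | evidence) ≈ 0.058108 / 0.10591 ≈ 0.549
P(Venoritis | evidence) ≈ 0.04024 / 0.10591 ≈ 0.380
P(Tanett's disease | evidence) ≈ 0.0075645 / 0.10591 ≈ 0.071
The largest is 0.549, so Korard's disease is most probable.

Korard's disease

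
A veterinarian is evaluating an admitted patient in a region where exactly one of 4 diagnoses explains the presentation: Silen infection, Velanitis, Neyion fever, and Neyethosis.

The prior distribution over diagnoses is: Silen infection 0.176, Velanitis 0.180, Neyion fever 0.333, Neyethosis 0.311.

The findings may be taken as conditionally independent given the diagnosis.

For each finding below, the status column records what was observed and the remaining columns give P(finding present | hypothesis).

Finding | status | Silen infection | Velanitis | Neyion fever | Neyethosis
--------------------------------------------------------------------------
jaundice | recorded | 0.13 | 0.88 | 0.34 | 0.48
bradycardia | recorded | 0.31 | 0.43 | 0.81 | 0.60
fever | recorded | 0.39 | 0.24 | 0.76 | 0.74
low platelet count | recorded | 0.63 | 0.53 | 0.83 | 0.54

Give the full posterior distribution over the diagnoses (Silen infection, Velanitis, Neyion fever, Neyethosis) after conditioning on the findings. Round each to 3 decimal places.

0.017, 0.083, 0.556, 0.344

For each hypothesis, the unnormalized posterior weight is prior × product of the finding likelihoods:
  Silen infection: 0.176 × 0.13 × 0.31 × 0.39 × 0.63 = 0.0017427
  Velanitis: 0.180 × 0.88 × 0.43 × 0.24 × 0.53 = 0.0086638
  Neyion fever: 0.333 × 0.34 × 0.81 × 0.76 × 0.83 = 0.05785
  Neyethosis: 0.311 × 0.48 × 0.60 × 0.74 × 0.54 = 0.035791
Marginal likelihood of the evidence = 0.10405.
P(Silen infection | evidence) = 0.0017427 / 0.10405 ≈ 0.017
P(Velanitis | evidence) = 0.0086638 / 0.10405 ≈ 0.083
P(Neyion fever | evidence) = 0.05785 / 0.10405 ≈ 0.556
P(Neyethosis | evidence) = 0.035791 / 0.10405 ≈ 0.344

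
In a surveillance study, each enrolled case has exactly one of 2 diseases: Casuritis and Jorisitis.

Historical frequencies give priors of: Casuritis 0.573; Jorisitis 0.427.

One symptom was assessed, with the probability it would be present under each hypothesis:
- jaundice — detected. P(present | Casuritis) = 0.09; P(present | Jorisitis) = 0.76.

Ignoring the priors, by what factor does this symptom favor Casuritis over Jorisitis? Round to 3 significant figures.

The Bayes factor is the ratio of the two likelihoods.
  Casuritis: 0.09
  Jorisitis: 0.76
Bayes factor = 0.09 / 0.76 ≈ 0.118

0.118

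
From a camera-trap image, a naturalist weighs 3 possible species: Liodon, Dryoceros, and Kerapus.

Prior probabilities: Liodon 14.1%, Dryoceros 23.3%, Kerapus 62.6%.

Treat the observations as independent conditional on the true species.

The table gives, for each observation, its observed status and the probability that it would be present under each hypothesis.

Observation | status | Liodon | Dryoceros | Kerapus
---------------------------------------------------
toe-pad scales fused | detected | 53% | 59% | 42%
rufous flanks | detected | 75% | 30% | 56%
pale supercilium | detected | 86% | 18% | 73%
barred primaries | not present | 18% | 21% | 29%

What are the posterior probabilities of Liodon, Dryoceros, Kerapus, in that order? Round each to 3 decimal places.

Multiply each prior by the joint likelihood of the evidence pattern (using 1 − P(present | H) for each absent observation):
  Liodon: 0.141 × 0.53 × 0.75 × 0.86 × (1 − 0.18) = 0.039525
  Dryoceros: 0.233 × 0.59 × 0.30 × 0.18 × (1 − 0.21) = 0.0058645
  Kerapus: 0.626 × 0.42 × 0.56 × 0.73 × (1 − 0.29) = 0.076312
Normalizing constant Z = 0.039525 + 0.0058645 + 0.076312 = 0.1217.
P(Liodon | evidence) = 0.039525 / 0.1217 ≈ 0.325
P(Dryoceros | evidence) = 0.0058645 / 0.1217 ≈ 0.048
P(Kerapus | evidence) = 0.076312 / 0.1217 ≈ 0.627

0.325, 0.048, 0.627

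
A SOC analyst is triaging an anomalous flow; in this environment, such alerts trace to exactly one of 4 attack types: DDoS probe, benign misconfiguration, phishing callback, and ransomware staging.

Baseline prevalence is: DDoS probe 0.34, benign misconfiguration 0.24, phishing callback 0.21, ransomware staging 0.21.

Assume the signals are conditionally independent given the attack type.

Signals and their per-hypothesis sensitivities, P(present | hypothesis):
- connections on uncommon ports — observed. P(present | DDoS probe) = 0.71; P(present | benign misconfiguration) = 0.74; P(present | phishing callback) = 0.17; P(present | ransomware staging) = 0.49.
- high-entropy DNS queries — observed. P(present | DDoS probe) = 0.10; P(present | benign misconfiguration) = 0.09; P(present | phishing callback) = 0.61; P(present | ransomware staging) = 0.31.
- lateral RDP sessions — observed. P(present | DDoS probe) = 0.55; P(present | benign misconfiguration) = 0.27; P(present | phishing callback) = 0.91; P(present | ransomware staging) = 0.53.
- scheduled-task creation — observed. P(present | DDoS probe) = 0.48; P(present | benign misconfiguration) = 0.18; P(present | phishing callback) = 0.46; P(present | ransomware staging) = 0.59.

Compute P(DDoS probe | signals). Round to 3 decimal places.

By Bayes' rule with conditional independence, the unnormalized weight for each hypothesis is prior × ∏ likelihoods:
  DDoS probe: 0.34 × 0.71 × 0.10 × 0.55 × 0.48 = 0.006373
  benign misconfiguration: 0.24 × 0.74 × 0.09 × 0.27 × 0.18 = 0.00077682
  phishing callback: 0.21 × 0.17 × 0.61 × 0.91 × 0.46 = 0.0091159
  ransomware staging: 0.21 × 0.49 × 0.31 × 0.53 × 0.59 = 0.0099748
Marginal likelihood of the evidence = 0.02624.
P(DDoS probe | evidence) = 0.006373 / 0.02624 ≈ 0.243.

0.243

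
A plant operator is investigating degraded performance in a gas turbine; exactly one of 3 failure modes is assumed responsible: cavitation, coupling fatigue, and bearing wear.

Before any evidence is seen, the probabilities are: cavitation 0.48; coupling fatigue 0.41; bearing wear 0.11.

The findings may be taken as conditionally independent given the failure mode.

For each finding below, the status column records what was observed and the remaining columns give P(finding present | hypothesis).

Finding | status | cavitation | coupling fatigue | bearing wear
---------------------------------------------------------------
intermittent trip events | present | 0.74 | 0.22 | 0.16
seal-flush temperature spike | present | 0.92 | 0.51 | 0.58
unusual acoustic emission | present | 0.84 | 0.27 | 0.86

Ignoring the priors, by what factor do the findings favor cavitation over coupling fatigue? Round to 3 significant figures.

18.9

Joint likelihood of the evidence pattern under each hypothesis:
  cavitation: 0.74 × 0.92 × 0.84 = 0.57187
  coupling fatigue: 0.22 × 0.51 × 0.27 = 0.030294
Bayes factor = 0.57187 / 0.030294 ≈ 18.9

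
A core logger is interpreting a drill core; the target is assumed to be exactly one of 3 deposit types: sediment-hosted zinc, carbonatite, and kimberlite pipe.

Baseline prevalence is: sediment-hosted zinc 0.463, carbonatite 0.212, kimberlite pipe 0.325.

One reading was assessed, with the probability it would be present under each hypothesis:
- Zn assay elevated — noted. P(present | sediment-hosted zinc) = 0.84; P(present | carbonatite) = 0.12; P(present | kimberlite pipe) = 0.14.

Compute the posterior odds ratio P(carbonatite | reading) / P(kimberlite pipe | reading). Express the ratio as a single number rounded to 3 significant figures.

Unnormalized posterior weight (prior times the reading likelihood) for each of the two hypotheses:
  carbonatite: 0.212 × 0.12 = 0.02544
  kimberlite pipe: 0.325 × 0.14 = 0.0455
Posterior odds = 0.02544 / 0.0455 ≈ 0.559.

0.559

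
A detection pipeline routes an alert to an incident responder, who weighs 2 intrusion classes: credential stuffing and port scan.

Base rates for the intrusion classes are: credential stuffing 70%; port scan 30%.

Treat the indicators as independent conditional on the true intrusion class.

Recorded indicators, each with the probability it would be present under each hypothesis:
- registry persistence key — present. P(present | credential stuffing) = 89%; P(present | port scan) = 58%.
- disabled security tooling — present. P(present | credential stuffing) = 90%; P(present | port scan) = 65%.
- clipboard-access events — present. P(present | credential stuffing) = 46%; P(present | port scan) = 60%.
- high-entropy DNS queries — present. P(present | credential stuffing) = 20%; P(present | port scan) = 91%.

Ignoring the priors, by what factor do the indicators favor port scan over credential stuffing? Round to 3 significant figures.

2.79

The Bayes factor is the ratio of the joint likelihoods of the indicator pattern under the two hypotheses.
  port scan: 0.58 × 0.65 × 0.60 × 0.91 = 0.20584
  credential stuffing: 0.89 × 0.90 × 0.46 × 0.20 = 0.073692
Bayes factor = 0.20584 / 0.073692 ≈ 2.79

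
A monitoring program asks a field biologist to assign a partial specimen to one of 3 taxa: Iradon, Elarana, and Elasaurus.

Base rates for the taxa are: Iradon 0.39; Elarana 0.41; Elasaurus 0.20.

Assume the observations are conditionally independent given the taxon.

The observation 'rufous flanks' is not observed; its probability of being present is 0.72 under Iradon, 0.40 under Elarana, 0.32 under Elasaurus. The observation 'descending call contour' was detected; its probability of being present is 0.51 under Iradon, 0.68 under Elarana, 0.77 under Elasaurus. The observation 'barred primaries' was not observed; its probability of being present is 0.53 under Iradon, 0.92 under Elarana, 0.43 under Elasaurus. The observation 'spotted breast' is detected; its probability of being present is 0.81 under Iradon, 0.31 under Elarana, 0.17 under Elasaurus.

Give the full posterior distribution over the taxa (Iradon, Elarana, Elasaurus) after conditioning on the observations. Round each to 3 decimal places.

0.597, 0.117, 0.286

By Bayes' rule with conditional independence, the unnormalized weight for each hypothesis is prior × ∏ likelihoods (using 1 − P(present | H) for each absent observation):
  Iradon: 0.39 × (1 − 0.72) × 0.51 × (1 − 0.53) × 0.81 = 0.021202
  Elarana: 0.41 × (1 − 0.40) × 0.68 × (1 − 0.92) × 0.31 = 0.0041485
  Elasaurus: 0.20 × (1 − 0.32) × 0.77 × (1 − 0.43) × 0.17 = 0.010147
The unnormalized weights sum to 0.035498.
P(Iradon | evidence) = 0.021202 / 0.035498 ≈ 0.597
P(Elarana | evidence) = 0.0041485 / 0.035498 ≈ 0.117
P(Elasaurus | evidence) = 0.010147 / 0.035498 ≈ 0.286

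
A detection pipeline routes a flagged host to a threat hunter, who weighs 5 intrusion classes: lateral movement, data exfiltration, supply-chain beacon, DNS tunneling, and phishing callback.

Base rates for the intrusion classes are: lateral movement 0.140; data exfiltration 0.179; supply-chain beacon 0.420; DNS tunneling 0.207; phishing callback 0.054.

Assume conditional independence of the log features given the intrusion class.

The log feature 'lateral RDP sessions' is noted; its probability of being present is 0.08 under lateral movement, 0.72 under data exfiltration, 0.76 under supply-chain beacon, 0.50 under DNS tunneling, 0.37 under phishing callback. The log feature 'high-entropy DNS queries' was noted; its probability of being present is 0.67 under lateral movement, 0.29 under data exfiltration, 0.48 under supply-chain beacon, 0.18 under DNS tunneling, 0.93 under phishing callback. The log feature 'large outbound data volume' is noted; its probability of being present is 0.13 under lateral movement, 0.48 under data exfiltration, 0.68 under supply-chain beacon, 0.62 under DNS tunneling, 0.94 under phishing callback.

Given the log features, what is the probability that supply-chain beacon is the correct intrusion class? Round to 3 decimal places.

Multiply each prior by the joint likelihood of the log feature pattern:
  lateral movement: 0.140 × 0.08 × 0.67 × 0.13 = 0.00097552
  data exfiltration: 0.179 × 0.72 × 0.29 × 0.48 = 0.01794
  supply-chain beacon: 0.420 × 0.76 × 0.48 × 0.68 = 0.10419
  DNS tunneling: 0.207 × 0.50 × 0.18 × 0.62 = 0.011551
  phishing callback: 0.054 × 0.37 × 0.93 × 0.94 = 0.017467
The unnormalized weights sum to 0.15212.
P(supply-chain beacon | evidence) = 0.10419 / 0.15212 ≈ 0.685.

0.685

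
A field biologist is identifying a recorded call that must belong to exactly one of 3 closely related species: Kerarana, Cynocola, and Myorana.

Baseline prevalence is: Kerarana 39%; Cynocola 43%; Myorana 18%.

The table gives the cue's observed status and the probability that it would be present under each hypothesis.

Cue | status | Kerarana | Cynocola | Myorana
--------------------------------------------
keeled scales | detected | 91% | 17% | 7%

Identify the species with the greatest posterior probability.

By Bayes' rule, the unnormalized weight for each hypothesis is prior × likelihood:
  Kerarana: 0.39 × 0.91 = 0.3549
  Cynocola: 0.43 × 0.17 = 0.0731
  Myorana: 0.18 × 0.07 = 0.0126
Marginal likelihood of the evidence = 0.4406.
P(Kerarana | evidence) ≈ 0.3549 / 0.4406 ≈ 0.805
P(Cynocola | evidence) ≈ 0.0731 / 0.4406 ≈ 0.166
P(Myorana | evidence) ≈ 0.0126 / 0.4406 ≈ 0.029
The largest is 0.805, so Kerarana is most probable.

Kerarana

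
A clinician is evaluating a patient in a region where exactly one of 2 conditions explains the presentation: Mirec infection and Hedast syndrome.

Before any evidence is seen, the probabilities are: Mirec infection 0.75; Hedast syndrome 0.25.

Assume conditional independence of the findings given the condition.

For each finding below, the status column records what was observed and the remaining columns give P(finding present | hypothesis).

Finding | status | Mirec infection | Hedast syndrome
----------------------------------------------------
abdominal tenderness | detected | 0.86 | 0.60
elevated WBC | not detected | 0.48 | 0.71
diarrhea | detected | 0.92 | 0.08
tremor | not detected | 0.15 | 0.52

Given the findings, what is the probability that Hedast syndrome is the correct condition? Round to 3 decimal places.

0.006

For each hypothesis, the unnormalized posterior weight is prior × product of the finding likelihoods (using 1 − P(present | H) for each absent finding):
  Mirec infection: 0.75 × 0.86 × (1 − 0.48) × 0.92 × (1 − 0.15) = 0.26228
  Hedast syndrome: 0.25 × 0.60 × (1 − 0.71) × 0.08 × (1 − 0.52) = 0.0016704
Normalizing constant Z = 0.26228 + 0.0016704 = 0.26395.
P(Hedast syndrome | evidence) = 0.0016704 / 0.26395 ≈ 0.006.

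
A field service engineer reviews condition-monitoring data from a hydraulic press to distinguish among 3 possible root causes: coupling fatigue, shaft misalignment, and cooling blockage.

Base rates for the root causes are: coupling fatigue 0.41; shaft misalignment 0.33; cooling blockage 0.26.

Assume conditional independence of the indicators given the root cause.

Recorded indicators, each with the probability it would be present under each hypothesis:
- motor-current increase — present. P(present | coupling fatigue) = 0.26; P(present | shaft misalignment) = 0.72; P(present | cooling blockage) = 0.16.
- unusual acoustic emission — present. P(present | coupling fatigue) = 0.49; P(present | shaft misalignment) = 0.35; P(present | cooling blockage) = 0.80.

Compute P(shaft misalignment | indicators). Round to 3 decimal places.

0.493

For each hypothesis, the unnormalized posterior weight is prior × product of the indicator likelihoods:
  coupling fatigue: 0.41 × 0.26 × 0.49 = 0.052234
  shaft misalignment: 0.33 × 0.72 × 0.35 = 0.08316
  cooling blockage: 0.26 × 0.16 × 0.80 = 0.03328
The unnormalized weights sum to 0.16867.
P(shaft misalignment | evidence) = 0.08316 / 0.16867 ≈ 0.493.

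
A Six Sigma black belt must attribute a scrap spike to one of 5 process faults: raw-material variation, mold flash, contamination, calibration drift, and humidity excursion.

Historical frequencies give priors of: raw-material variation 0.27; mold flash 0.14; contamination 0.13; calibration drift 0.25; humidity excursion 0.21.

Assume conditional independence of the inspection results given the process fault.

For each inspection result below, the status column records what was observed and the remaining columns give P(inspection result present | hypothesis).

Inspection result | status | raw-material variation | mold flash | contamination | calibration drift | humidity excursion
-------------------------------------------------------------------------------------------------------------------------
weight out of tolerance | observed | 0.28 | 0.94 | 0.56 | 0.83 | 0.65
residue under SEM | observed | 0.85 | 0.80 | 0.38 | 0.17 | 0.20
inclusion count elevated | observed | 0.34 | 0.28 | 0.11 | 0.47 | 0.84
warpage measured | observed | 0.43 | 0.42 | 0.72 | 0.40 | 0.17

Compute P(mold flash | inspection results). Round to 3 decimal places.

0.359

Multiply each prior by the joint likelihood of the inspection result pattern:
  raw-material variation: 0.27 × 0.28 × 0.85 × 0.34 × 0.43 = 0.0093948
  mold flash: 0.14 × 0.94 × 0.80 × 0.28 × 0.42 = 0.012381
  contamination: 0.13 × 0.56 × 0.38 × 0.11 × 0.72 = 0.002191
  calibration drift: 0.25 × 0.83 × 0.17 × 0.47 × 0.40 = 0.0066317
  humidity excursion: 0.21 × 0.65 × 0.20 × 0.84 × 0.17 = 0.0038984
The unnormalized weights sum to 0.034497.
P(mold flash | evidence) = 0.012381 / 0.034497 ≈ 0.359.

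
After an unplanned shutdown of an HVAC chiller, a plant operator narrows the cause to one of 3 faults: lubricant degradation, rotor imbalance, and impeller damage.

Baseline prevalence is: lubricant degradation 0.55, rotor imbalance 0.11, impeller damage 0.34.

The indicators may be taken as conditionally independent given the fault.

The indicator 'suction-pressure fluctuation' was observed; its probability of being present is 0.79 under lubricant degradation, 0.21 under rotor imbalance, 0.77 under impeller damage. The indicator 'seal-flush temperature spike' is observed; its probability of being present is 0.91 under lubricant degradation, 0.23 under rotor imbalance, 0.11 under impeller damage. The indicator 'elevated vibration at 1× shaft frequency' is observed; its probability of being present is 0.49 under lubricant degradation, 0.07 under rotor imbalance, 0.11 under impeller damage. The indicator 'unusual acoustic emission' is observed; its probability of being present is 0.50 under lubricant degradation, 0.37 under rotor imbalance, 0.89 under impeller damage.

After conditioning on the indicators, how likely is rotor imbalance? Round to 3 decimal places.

For each hypothesis, the unnormalized posterior weight is prior × product of the indicator likelihoods:
  lubricant degradation: 0.55 × 0.79 × 0.91 × 0.49 × 0.50 = 0.096872
  rotor imbalance: 0.11 × 0.21 × 0.23 × 0.07 × 0.37 = 0.00013761
  impeller damage: 0.34 × 0.77 × 0.11 × 0.11 × 0.89 = 0.0028193
Normalizing constant Z = 0.096872 + 0.00013761 + 0.0028193 = 0.099829.
P(rotor imbalance | evidence) = 0.00013761 / 0.099829 ≈ 0.001.

0.001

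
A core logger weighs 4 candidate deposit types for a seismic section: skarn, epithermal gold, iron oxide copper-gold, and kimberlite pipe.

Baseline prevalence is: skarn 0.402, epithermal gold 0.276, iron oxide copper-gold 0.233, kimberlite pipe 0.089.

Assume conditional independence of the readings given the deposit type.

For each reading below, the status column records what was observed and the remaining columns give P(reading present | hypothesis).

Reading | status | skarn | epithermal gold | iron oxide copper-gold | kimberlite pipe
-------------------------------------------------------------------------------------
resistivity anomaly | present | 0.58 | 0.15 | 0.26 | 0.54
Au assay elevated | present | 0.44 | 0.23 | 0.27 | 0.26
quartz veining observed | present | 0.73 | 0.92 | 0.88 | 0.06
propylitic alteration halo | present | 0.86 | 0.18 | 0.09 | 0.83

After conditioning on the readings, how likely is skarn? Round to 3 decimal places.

0.949

For each hypothesis, the unnormalized posterior weight is prior × product of the reading likelihoods:
  skarn: 0.402 × 0.58 × 0.44 × 0.73 × 0.86 = 0.064406
  epithermal gold: 0.276 × 0.15 × 0.23 × 0.92 × 0.18 = 0.0015768
  iron oxide copper-gold: 0.233 × 0.26 × 0.27 × 0.88 × 0.09 = 0.0012954
  kimberlite pipe: 0.089 × 0.54 × 0.26 × 0.06 × 0.83 = 0.00062228
Marginal likelihood of the evidence = 0.067901.
P(skarn | evidence) = 0.064406 / 0.067901 ≈ 0.949.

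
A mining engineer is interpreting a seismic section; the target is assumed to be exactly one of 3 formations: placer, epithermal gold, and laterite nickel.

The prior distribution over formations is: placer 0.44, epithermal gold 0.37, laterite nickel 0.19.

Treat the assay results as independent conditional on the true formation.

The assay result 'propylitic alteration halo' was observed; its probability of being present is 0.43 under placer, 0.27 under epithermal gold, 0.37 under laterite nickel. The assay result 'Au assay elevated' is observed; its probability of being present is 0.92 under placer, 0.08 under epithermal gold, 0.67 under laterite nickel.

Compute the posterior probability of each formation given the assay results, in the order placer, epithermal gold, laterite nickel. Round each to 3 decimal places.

Multiply each prior by the joint likelihood of the assay result pattern:
  placer: 0.44 × 0.43 × 0.92 = 0.17406
  epithermal gold: 0.37 × 0.27 × 0.08 = 0.007992
  laterite nickel: 0.19 × 0.37 × 0.67 = 0.047101
Marginal likelihood of the evidence = 0.22916.
P(placer | evidence) = 0.17406 / 0.22916 ≈ 0.760
P(epithermal gold | evidence) = 0.007992 / 0.22916 ≈ 0.035
P(laterite nickel | evidence) = 0.047101 / 0.22916 ≈ 0.206

0.760, 0.035, 0.206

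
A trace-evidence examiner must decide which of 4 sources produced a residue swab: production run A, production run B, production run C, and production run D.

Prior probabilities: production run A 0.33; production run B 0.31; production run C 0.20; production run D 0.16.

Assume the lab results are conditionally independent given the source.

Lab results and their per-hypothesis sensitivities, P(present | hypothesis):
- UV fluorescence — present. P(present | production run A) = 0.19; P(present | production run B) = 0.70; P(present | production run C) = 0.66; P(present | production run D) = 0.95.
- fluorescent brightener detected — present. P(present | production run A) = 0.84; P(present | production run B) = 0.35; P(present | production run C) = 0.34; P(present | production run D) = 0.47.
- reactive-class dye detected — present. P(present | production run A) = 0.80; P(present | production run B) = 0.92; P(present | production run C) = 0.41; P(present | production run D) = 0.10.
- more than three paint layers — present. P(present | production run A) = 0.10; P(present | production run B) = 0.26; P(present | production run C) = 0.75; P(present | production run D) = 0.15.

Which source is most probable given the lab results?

production run B

For each hypothesis, the unnormalized posterior weight is prior × product of the lab result likelihoods:
  production run A: 0.33 × 0.19 × 0.84 × 0.80 × 0.10 = 0.0042134
  production run B: 0.31 × 0.70 × 0.35 × 0.92 × 0.26 = 0.018167
  production run C: 0.20 × 0.66 × 0.34 × 0.41 × 0.75 = 0.013801
  production run D: 0.16 × 0.95 × 0.47 × 0.10 × 0.15 = 0.0010716
Marginal likelihood of the evidence = 0.037253.
P(production run A | evidence) ≈ 0.0042134 / 0.037253 ≈ 0.113
P(production run B | evidence) ≈ 0.018167 / 0.037253 ≈ 0.488
P(production run C | evidence) ≈ 0.013801 / 0.037253 ≈ 0.370
P(production run D | evidence) ≈ 0.0010716 / 0.037253 ≈ 0.029
The largest is 0.488, so production run B is most probable.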